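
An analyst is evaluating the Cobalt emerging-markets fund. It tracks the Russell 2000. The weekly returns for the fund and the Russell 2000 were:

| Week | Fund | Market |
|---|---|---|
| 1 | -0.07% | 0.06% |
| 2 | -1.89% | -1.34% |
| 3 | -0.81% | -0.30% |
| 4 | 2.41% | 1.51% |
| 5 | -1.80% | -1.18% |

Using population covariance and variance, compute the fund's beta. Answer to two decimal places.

1.52

r̄p = -0.4320%,  r̄m = -0.2500%
Cov = Σ(rp − r̄p)(rm − r̄m) / 5 = 1.5989
Var(rm) = Σ(rm − r̄m)² / 5 = 1.0498
β = Cov / Var = 1.5989 / 1.0498 = 1.5231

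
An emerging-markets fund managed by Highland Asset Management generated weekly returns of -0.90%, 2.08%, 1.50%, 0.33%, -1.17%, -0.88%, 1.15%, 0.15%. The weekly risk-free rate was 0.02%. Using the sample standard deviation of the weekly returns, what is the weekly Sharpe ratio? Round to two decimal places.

r̄ = (-0.9 + 2.08 + 1.5 + 0.33 − 1.17 − 0.88 + 1.15 + 0.15) / 8 = 2.260 / 8 = 0.2825%
Σ(r − r̄)² = 10.3452; sample σ = √(10.3452/7) = 1.2157%
Sharpe = (r̄ − rf) / σ = (0.2825 − 0.02) / 1.2157 = 0.2625 / 1.2157 = 0.2159

0.22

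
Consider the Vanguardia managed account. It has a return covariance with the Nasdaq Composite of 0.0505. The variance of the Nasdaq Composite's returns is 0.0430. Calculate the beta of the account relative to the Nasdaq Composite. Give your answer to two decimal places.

1.17

β = Cov(Rp, Rm) / Var(Rm) = 0.0505 / 0.0430 = 1.1744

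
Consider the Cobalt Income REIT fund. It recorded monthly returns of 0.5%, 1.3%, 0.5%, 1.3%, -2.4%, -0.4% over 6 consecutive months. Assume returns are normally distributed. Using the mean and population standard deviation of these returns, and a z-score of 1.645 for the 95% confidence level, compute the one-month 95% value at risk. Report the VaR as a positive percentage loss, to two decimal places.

r̄ = (0.5 + 1.3 + 0.5 + 1.3 − 2.4 − 0.4) / 6 = 0.80 / 6 = 0.1333%
Σ(r − r̄)² = 9.6933; population σ = √(9.6933/6) = 1.2710%
VaR = −(r̄ − z·σ) = −(0.1333 − 1.645 × 1.2710) = −(-1.9575) = 1.9575%

1.96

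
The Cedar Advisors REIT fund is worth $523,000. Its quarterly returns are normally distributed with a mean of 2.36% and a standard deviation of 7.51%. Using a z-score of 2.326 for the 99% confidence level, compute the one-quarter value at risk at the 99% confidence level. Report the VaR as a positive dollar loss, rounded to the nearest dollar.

$79,016

Return at the 99% tail: μ − z·σ = 2.36% − 2.326 × 7.51% = 2.36 − 17.46826 = -15.10826%
VaR = −(-15.10826%) × $523,000 = 15.10826% × $523,000 = $79,016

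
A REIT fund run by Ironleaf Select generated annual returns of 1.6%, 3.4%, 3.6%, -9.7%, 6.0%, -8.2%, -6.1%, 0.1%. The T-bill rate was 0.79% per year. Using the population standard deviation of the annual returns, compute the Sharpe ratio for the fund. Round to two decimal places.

-0.35

r̄ = (1.6 + 3.4 + 3.6 − 9.7 + 6 − 8.2 − 6.1 + 0.1) / 8 = -9.30 / 8 = -1.1625%
Σ(r − r̄)² = 250.8188; population σ = √(250.8188/8) = 5.5993%
Sharpe = (r̄ − rf) / σ = (-1.1625 − 0.79) / 5.5993 = -1.9525 / 5.5993 = -0.3487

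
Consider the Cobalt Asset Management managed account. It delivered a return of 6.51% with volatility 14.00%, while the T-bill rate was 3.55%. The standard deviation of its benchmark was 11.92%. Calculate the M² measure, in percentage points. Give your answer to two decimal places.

6.07

Sharpe = (Rp − Rf) / σp = (6.51% − 3.55%) / 14.00% = 0.2114
M² = Rf + Sharpe × σm = 3.55% + 0.2114 × 11.92% = 6.0699%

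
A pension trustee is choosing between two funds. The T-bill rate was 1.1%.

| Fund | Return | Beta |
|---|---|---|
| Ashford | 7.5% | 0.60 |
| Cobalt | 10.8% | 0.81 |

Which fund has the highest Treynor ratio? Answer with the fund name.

Ashford: Treynor = (7.5% − 1.1%) / 0.60 = 10.667
Cobalt: Treynor = (10.8% − 1.1%) / 0.81 = 11.975
Highest: Cobalt (11.975).

Cobalt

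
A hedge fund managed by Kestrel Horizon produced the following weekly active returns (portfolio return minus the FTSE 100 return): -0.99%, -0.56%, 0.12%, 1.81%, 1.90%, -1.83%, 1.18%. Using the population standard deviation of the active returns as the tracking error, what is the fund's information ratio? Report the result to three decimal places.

μ = (-0.99 − 0.56 + 0.12 + 1.81 + 1.9 − 1.83 + 1.18) / 7 = 0.2329%
Σ(r − μ)² = (-0.99 − 0.2329)² + (-0.56 − 0.2329)² + (0.12 − 0.2329)² + … = 12.5559
σ = √[12.5559 / 7] = 1.3393%
IR = μ / tracking error = 0.2329 / 1.3393 = 0.1739

0.174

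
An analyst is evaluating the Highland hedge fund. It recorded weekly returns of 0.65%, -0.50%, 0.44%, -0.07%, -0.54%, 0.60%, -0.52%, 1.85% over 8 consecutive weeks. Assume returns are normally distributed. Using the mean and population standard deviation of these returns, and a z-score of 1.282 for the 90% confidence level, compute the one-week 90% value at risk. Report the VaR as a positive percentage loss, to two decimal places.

0.75

r̄ = (0.65 − 0.5 + 0.44 − 0.07 − 0.54 + 0.6 − 0.52 + 1.85) / 8 = 0.2388%
Σ(r − r̄)² = 4.7595; population σ = √(4.7595/8) = 0.7713%
VaR = −(r̄ − z·σ) = −(0.2388 − 1.282 × 0.7713) = −(-0.7500) = 0.7500%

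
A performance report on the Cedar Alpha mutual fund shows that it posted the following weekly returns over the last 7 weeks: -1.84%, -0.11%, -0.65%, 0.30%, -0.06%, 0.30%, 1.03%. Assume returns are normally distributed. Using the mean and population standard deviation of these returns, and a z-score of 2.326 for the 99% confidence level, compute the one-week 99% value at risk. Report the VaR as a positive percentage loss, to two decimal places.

2.10

r̄ = (-1.84 − 0.11 − 0.65 + 0.3 − 0.06 + 0.3 + 1.03) / 7 = -1.030 / 7 = -0.1471%
Σ(r − r̄)² = (-1.84 − (-0.1471))² + (-0.11 − (-0.1471))² + … = 4.9131
σ = √[4.9131 / 7] = 0.8378%
VaR = −(r̄ − z·σ) = −(-0.1471 − 2.326 × 0.8378) = −(-2.0958) = 2.0958%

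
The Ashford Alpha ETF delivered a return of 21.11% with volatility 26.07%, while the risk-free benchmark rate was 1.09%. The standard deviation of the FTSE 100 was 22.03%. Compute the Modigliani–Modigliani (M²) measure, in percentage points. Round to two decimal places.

Sharpe = (Rp − Rf) / σp = (21.11% − 1.09%) / 26.07% = 0.7679
M² = Rf + Sharpe × σm = 1.09% + 0.7679 × 22.03% = 18.0068%

18.01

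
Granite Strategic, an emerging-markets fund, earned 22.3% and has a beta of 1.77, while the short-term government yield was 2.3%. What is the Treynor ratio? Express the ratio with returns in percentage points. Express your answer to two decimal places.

11.30

Treynor = (Rp − Rf) / β = (22.3% − 2.3%) / 1.77 = 20.00 / 1.77 = 11.2994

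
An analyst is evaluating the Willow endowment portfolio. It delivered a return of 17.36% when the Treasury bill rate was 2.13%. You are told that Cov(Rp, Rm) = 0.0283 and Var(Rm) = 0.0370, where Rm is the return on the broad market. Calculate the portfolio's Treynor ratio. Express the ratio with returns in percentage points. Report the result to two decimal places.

19.91

β = Cov / Var = 0.0283 / 0.0370 = 0.7649
Treynor = (Rp − Rf) / β = (17.36% − 2.13%) / 0.7649 = 15.23 / 0.7649 = 19.9111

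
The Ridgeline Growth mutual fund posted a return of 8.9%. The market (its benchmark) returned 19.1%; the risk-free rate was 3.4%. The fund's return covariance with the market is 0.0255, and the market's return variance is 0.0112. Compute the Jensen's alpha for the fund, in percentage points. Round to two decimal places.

-30.25

β = Cov / Var = 0.0255 / 0.0112 = 2.2768
E[R] = Rf + β(Rm − Rf) = 3.4% + 2.2768 × (19.1% − 3.4%) = 39.1458%
α = Rp − E[R] = 8.9% − 39.1458% = -30.2458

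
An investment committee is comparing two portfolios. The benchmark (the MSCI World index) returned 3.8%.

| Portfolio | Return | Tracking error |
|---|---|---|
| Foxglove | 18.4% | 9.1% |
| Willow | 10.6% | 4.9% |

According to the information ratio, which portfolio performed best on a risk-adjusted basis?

Foxglove

Foxglove: IR = (18.4% − 3.8%) / 9.1% = 1.604
Willow: IR = (10.6% − 3.8%) / 4.9% = 1.388
Highest: Foxglove (1.604).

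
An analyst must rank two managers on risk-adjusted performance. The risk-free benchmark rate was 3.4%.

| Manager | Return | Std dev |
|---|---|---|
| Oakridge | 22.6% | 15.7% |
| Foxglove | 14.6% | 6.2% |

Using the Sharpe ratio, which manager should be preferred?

Foxglove

Oakridge: Sharpe ratio = (22.6% − 3.4%) / 15.7% = 1.223
Foxglove: Sharpe ratio = (14.6% − 3.4%) / 6.2% = 1.806
Highest: Foxglove (1.806).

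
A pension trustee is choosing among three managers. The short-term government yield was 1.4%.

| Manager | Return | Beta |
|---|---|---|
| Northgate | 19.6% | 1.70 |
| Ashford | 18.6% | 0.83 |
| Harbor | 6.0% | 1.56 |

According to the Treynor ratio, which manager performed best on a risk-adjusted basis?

Ashford

Northgate: Treynor = (19.6% − 1.4%) / 1.70 = 10.706
Ashford: Treynor = (18.6% − 1.4%) / 0.83 = 20.723
Harbor: Treynor = (6.0% − 1.4%) / 1.56 = 2.949
Highest: Ashford (20.723).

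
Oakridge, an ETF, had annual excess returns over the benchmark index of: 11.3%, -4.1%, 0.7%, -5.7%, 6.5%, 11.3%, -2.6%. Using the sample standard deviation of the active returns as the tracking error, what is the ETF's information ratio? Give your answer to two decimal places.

0.35

Mean return r̄ = 17.40 / 7 = 2.4857%
Σ(r − r̄)² = (11.3 − 2.4857)² + (-4.1 − 2.4857)² + … = 310.9286
σ = √[310.9286 / 6] = 7.1987%
IR = r̄ / tracking error = 2.4857 / 7.1987 = 0.3453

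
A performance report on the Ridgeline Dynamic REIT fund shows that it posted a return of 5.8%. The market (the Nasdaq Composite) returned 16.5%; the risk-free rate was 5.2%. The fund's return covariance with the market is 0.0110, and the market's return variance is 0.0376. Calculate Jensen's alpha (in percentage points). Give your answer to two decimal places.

-2.71

β = Cov / Var = 0.0110 / 0.0376 = 0.2926
E[R] = Rf + β(Rm − Rf) = 5.2% + 0.2926 × (16.5% − 5.2%) = 8.5064%
α = Rp − E[R] = 5.8% − 8.5064% = -2.7064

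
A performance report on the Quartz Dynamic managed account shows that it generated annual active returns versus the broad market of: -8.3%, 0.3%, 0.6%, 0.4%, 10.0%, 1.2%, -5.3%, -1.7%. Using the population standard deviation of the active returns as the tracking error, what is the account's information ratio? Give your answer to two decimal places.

-0.07

Mean return μ = -2.80 / 8 = -0.3500%
Population σ = √[Σ(r − μ)² / 8] = √[200.9400 / 8] = √25.1175 = 5.0117%
IR = μ / tracking error = -0.3500 / 5.0117 = -0.0698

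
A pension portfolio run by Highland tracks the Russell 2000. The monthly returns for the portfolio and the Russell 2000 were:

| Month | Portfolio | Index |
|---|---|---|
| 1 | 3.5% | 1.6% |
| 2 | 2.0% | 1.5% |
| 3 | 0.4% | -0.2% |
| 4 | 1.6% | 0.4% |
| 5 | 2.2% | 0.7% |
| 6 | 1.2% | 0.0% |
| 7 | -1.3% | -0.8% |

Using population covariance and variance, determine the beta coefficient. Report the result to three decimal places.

r̄p = 1.3714%,  r̄m = 0.4571%
Cov = Σ(rp − r̄p)(rm − r̄m) / 7 = 1.0502
Var(rm) = Σ(rm − r̄m)² / 7 = 0.6682
β = Cov / Var = 1.0502 / 0.6682 = 1.5717

1.572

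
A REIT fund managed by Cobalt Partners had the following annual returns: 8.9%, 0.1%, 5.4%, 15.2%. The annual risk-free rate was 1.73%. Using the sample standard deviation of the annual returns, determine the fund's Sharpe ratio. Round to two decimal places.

r̄ = (8.9 + 0.1 + 5.4 + 15.2) / 4 = 29.60 / 4 = 7.4000%
Σ(r − r̄)² = 120.3800; sample σ = √(120.3800/3) = 6.3346%
Sharpe = (r̄ − rf) / σ = (7.4000 − 1.73) / 6.3346 = 5.6700 / 6.3346 = 0.8951

0.90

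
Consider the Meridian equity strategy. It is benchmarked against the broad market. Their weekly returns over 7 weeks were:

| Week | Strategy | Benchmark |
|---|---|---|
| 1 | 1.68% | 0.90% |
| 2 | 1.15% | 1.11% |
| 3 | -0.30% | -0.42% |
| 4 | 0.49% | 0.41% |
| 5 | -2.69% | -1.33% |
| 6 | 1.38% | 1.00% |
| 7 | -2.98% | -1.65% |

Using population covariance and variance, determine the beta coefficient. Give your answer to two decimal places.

r̄p = -0.1814%,  r̄m = 0.0029%
Cov = Σ(rp − r̄p)(rm − r̄m) / 7 = 1.8562
Var(rm) = Σ(rm − r̄m)² / 7 = 1.1254
β = Cov / Var = 1.8562 / 1.1254 = 1.6494

1.65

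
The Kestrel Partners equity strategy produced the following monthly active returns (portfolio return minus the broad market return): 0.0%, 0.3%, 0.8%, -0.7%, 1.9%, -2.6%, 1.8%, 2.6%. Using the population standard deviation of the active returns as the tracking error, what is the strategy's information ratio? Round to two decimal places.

0.33

r̄ = (0 + 0.3 + 0.8 − 0.7 + 1.9 − 2.6 + 1.8 + 2.6) / 8 = 4.10 / 8 = 0.5125%
Σ(r − r̄)² = (0 − 0.5125)² + (0.3 − 0.5125)² + (0.8 − 0.5125)² + … = 19.4888
population σ = √(19.4888 / 8) = √2.4361 = 1.5608%
IR = r̄ / tracking error = 0.5125 / 1.5608 = 0.3284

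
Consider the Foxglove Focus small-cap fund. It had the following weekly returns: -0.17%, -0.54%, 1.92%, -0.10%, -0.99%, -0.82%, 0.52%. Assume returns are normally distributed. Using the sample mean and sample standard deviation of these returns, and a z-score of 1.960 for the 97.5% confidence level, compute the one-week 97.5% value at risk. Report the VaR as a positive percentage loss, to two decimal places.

1.98

Mean return μ = -0.180 / 7 = -0.0257%
Sample σ = √[Σ(r − μ)² / 6] = √[5.9352 / 6] = √0.9892 = 0.9946%
VaR = −(μ − z·σ) = −(-0.0257 − 1.960 × 0.9946) = −(-1.9751) = 1.9751%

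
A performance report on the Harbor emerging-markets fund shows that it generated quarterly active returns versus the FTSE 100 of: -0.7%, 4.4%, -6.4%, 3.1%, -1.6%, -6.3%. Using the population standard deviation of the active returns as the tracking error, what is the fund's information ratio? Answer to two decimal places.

-0.30

r̄ = (-0.7 + 4.4 − 6.4 + 3.1 − 1.6 − 6.3) / 6 = -7.50 / 6 = -1.2500%
Σ(r − r̄)² = 103.2950; population σ = √(103.2950/6) = 4.1492%
IR = r̄ / tracking error = -1.2500 / 4.1492 = -0.3013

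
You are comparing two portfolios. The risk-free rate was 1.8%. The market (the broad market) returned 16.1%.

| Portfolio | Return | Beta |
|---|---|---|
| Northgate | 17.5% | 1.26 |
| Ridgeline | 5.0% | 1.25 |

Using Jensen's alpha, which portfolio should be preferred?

Northgate: α = 17.5% − [1.8% + 1.26 × (16.1% − 1.8%)] = -2.318
Ridgeline: α = 5.0% − [1.8% + 1.25 × (16.1% − 1.8%)] = -14.675
Highest: Northgate (-2.318).

Northgate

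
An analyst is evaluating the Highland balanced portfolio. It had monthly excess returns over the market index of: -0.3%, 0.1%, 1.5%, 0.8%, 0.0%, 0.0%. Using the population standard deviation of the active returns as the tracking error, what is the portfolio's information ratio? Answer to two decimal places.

0.57

Mean return r̄ = 2.10 / 6 = 0.3500%
Population σ = √[Σ(r − r̄)² / 6] = √[2.2550 / 6] = √0.3758 = 0.6130%
IR = r̄ / tracking error = 0.3500 / 0.6130 = 0.5710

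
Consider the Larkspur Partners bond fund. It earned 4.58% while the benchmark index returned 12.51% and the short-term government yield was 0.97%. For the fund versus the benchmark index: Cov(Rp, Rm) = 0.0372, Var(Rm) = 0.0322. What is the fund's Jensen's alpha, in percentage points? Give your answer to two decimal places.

β = Cov / Var = 0.0372 / 0.0322 = 1.1553
E[R] = Rf + β(Rm − Rf) = 0.97% + 1.1553 × (12.51% − 0.97%) = 14.3022%
α = Rp − E[R] = 4.58% − 14.3022% = -9.7222

-9.72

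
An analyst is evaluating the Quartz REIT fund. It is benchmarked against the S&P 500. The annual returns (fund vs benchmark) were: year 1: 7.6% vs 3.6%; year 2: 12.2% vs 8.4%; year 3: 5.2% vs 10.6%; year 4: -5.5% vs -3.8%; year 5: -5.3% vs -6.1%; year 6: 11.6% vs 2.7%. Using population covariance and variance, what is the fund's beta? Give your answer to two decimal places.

0.94

r̄p = 4.3000%,  r̄m = 2.5667%
Cov = Σ(rp − r̄p)(rm − r̄m) / 6 = 33.8817
Var(rm) = Σ(rm − r̄m)² / 6 = 35.8822
β = Cov / Var = 33.8817 / 35.8822 = 0.9442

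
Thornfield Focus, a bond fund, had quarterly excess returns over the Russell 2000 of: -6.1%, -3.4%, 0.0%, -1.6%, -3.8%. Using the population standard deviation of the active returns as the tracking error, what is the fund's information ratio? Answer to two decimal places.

r̄ = (-6.1 − 3.4 + 0 − 1.6 − 3.8) / 5 = -14.90 / 5 = -2.9800%
Population σ = √[Σ(r − r̄)² / 5] = √[21.3680 / 5] = √4.2736 = 2.0673%
IR = r̄ / tracking error = -2.9800 / 2.0673 = -1.4415

-1.44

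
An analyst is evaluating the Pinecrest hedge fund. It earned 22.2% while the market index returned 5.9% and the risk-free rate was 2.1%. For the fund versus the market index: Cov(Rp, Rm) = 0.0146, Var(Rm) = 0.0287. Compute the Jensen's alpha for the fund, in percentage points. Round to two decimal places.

β = Cov / Var = 0.0146 / 0.0287 = 0.5087
E[R] = Rf + β(Rm − Rf) = 2.1% + 0.5087 × (5.9% − 2.1%) = 4.0331%
α = Rp − E[R] = 22.2% − 4.0331% = 18.1669

18.17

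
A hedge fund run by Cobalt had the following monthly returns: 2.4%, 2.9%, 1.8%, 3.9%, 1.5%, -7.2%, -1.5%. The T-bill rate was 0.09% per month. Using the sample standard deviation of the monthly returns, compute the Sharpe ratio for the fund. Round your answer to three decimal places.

0.119

μ = (2.4 + 2.9 + 1.8 + 3.9 + 1.5 − 7.2 − 1.5) / 7 = 0.5429%
Sample σ = √[Σ(r − μ)² / 6] = √[86.8971 / 6] = √14.4829 = 3.8056%
Sharpe = (μ − rf) / σ = (0.5429 − 0.09) / 3.8056 = 0.4529 / 3.8056 = 0.1190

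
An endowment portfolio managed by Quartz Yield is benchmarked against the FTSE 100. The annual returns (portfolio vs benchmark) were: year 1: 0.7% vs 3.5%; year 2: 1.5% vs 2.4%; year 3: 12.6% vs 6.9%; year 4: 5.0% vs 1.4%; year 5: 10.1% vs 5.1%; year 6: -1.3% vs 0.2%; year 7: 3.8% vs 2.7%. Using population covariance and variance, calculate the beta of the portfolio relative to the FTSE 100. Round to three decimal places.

1.925

r̄p = 4.6286%,  r̄m = 3.1714%
Cov = Σ(rp − r̄p)(rm − r̄m) / 7 = 8.3922
Var(rm) = Σ(rm − r̄m)² / 7 = 4.3592
β = Cov / Var = 8.3922 / 4.3592 = 1.9252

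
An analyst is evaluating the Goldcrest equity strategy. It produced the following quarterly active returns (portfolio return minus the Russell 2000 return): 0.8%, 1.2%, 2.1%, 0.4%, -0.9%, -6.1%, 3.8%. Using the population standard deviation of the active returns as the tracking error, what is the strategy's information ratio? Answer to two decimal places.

0.06

Mean return r̄ = 1.30 / 7 = 0.1857%
Population σ = √[Σ(r − r̄)² / 7] = √[58.8686 / 7] = √8.4098 = 2.9000%
IR = r̄ / tracking error = 0.1857 / 2.9000 = 0.0640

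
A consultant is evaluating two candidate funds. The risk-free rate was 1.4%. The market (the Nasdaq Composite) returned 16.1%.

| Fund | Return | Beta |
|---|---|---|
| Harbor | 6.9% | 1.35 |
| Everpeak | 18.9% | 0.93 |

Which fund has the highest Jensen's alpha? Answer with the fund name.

Harbor: α = 6.9% − [1.4% + 1.35 × (16.1% − 1.4%)] = -14.345
Everpeak: α = 18.9% − [1.4% + 0.93 × (16.1% − 1.4%)] = 3.829
Highest: Everpeak (3.829).

Everpeak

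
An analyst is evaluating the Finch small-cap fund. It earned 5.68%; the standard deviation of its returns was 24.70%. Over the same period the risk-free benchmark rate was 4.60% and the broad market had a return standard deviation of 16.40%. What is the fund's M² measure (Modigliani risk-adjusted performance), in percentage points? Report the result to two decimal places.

5.32

Sharpe = (Rp − Rf) / σp = (5.68% − 4.60%) / 24.70% = 0.0437
M² = Rf + Sharpe × σm = 4.60% + 0.0437 × 16.40% = 5.3167%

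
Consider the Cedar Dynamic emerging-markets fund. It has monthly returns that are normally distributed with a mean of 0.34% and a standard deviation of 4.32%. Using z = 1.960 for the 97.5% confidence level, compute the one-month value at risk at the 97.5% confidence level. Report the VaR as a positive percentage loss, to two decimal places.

8.13

VaR (as % loss) = −(μ − z·σ) = −(0.34% − 1.960 × 4.32%) = −(-8.1272%) = 8.1272%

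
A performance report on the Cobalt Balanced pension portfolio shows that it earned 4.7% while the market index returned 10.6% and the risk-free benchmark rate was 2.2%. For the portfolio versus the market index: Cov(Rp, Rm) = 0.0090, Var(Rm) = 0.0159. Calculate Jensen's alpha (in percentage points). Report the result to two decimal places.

β = Cov / Var = 0.0090 / 0.0159 = 0.5660
E[R] = Rf + β(Rm − Rf) = 2.2% + 0.5660 × (10.6% − 2.2%) = 6.9544%
α = Rp − E[R] = 4.7% − 6.9544% = -2.2544

-2.25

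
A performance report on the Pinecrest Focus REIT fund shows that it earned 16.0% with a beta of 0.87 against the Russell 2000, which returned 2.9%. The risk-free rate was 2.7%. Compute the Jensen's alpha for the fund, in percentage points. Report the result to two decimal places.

CAPM expected return = Rf + β(Rm − Rf) = 2.7% + 0.87 × (2.9% − 2.7%) = 2.7 + 0.87 × 0.20 = 2.8740%
Jensen's α = Rp − E[R] = 16.0% − 2.8740% = 13.1260

13.13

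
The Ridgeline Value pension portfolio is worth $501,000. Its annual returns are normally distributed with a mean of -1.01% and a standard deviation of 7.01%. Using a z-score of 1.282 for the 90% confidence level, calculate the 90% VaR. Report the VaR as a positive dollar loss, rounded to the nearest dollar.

$50,084

Return at the 90% tail: μ − z·σ = -1.01% − 1.282 × 7.01% = -1.01 − 8.98682 = -9.99682%
VaR = −(-9.99682%) × $501,000 = 9.99682% × $501,000 = $50,084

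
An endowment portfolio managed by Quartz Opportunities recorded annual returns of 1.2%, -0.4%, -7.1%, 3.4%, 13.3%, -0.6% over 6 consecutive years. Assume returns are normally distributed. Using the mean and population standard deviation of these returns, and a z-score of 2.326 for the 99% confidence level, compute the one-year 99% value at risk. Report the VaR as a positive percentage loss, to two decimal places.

12.60

μ = (1.2 − 0.4 − 7.1 + 3.4 + 13.3 − 0.6) / 6 = 1.6333%
Population σ = √[Σ(r − μ)² / 6] = √[224.8133 / 6] = √37.4689 = 6.1212%
VaR = −(μ − z·σ) = −(1.6333 − 2.326 × 6.1212) = −(-12.6046) = 12.6046%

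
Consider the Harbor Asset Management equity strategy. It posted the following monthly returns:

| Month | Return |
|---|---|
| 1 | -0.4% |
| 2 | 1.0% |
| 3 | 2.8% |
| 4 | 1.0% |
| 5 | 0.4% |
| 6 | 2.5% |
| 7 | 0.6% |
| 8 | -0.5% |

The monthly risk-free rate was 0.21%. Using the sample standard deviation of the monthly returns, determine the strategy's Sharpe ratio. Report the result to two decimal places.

μ = (-0.4 + 1 + 2.8 + 1 + 0.4 + 2.5 + 0.6 − 0.5) / 8 = 0.9250%
Sample σ = √[Σ(r − μ)² / 7] = √[10.1750 / 7] = √1.4536 = 1.2057%
Sharpe = (μ − rf) / σ = (0.9250 − 0.21) / 1.2057 = 0.7150 / 1.2057 = 0.5930

0.59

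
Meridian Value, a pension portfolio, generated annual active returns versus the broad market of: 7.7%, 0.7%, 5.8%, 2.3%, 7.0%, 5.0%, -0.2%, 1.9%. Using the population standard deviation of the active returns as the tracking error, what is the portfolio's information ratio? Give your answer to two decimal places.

1.35

μ = (7.7 + 0.7 + 5.8 + 2.3 + 7 + 5 − 0.2 + 1.9) / 8 = 3.7750%
Σ(r − μ)² = (7.7 − 3.7750)² + (0.7 − 3.7750)² + … = 62.3550
σ = √[62.3550 / 8] = 2.7918%
IR = μ / tracking error = 3.7750 / 2.7918 = 1.3522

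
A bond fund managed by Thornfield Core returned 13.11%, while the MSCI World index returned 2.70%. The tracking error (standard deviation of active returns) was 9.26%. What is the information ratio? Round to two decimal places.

1.12

IR = (Rp − Rb) / TE = (13.11% − 2.70%) / 9.26% = 10.41% / 9.26% = 1.1242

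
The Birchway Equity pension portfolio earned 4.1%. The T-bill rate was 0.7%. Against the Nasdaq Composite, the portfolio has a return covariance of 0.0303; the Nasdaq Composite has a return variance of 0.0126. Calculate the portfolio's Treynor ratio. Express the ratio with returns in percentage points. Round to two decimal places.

1.41

β = Cov / Var = 0.0303 / 0.0126 = 2.4048
Treynor = (Rp − Rf) / β = (4.1% − 0.7%) / 2.4048 = 3.40 / 2.4048 = 1.4138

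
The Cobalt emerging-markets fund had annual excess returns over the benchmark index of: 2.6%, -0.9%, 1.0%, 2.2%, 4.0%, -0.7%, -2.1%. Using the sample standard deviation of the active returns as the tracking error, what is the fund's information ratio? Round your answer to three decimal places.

Mean return r̄ = 6.10 / 7 = 0.8714%
Σ(r − r̄)² = 28.9943; sample σ = √(28.9943/6) = 2.1983%
IR = r̄ / tracking error = 0.8714 / 2.1983 = 0.3964

0.396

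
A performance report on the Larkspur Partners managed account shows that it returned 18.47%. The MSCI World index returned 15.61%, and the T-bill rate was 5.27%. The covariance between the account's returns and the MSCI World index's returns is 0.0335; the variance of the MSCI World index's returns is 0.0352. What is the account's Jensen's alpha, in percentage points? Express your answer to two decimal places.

3.36

β = Cov / Var = 0.0335 / 0.0352 = 0.9517
E[R] = Rf + β(Rm − Rf) = 5.27% + 0.9517 × (15.61% − 5.27%) = 15.1106%
α = Rp − E[R] = 18.47% − 15.1106% = 3.3594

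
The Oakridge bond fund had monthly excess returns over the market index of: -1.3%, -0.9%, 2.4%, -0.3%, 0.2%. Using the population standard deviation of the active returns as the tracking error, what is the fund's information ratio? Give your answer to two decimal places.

0.02

Mean return μ = 0.10 / 5 = 0.0200%
Population σ = √[Σ(r − μ)² / 5] = √[8.3880 / 5] = √1.6776 = 1.2952%
IR = μ / tracking error = 0.0200 / 1.2952 = 0.0154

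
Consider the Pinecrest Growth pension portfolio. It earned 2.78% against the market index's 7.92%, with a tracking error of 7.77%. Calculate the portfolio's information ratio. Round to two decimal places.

IR = (Rp − Rb) / TE = (2.78% − 7.92%) / 7.77% = -5.14% / 7.77% = -0.6615

-0.66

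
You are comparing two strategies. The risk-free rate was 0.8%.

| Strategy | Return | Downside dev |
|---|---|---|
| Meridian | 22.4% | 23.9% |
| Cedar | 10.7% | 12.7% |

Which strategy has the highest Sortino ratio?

Meridian

Meridian: Sortino ratio = (22.4% − 0.8%) / 23.9% = 0.904
Cedar: Sortino ratio = (10.7% − 0.8%) / 12.7% = 0.780
Highest: Meridian (0.904).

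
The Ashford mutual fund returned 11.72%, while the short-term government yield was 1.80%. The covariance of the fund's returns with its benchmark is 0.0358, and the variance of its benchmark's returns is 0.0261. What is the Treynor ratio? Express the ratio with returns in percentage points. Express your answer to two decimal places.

7.23

β = Cov / Var = 0.0358 / 0.0261 = 1.3716
Treynor = (Rp − Rf) / β = (11.72% − 1.80%) / 1.3716 = 9.92 / 1.3716 = 7.2324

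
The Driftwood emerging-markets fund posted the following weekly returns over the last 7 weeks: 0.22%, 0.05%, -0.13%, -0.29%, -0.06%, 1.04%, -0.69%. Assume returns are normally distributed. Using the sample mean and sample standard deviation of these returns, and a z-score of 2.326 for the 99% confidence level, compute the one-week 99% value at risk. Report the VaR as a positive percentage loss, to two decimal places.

1.22

Mean return μ = 0.140 / 7 = 0.0200%
Σ(r − μ)² = 1.7104; sample σ = √(1.7104/6) = 0.5339%
VaR = −(μ − z·σ) = −(0.0200 − 2.326 × 0.5339) = −(-1.2219) = 1.2219%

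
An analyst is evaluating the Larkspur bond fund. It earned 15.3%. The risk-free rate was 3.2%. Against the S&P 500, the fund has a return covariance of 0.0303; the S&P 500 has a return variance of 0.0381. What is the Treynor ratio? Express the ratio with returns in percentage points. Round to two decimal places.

β = Cov / Var = 0.0303 / 0.0381 = 0.7953
Treynor = (Rp − Rf) / β = (15.3% − 3.2%) / 0.7953 = 12.10 / 0.7953 = 15.2144

15.21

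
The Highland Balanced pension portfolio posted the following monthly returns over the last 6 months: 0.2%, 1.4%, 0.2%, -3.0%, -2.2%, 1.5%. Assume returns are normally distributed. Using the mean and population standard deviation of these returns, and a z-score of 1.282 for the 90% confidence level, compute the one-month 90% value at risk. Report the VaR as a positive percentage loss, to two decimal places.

2.51

r̄ = (0.2 + 1.4 + 0.2 − 3 − 2.2 + 1.5) / 6 = -0.3167%
Σ(r − r̄)² = (0.2 − (-0.3167))² + (1.4 − (-0.3167))² + (0.2 − (-0.3167))² + … = 17.5283
σ = √[17.5283 / 6] = 1.7092%
VaR = −(r̄ − z·σ) = −(-0.3167 − 1.282 × 1.7092) = −(-2.5079) = 2.5079%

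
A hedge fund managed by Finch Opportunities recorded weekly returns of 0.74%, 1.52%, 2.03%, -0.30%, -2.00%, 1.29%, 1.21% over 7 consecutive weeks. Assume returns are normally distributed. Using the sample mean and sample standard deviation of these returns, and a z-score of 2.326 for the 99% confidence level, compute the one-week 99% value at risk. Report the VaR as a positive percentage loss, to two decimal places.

2.55

μ = (0.74 + 1.52 + 2.03 − 0.3 − 2 + 1.29 + 1.21) / 7 = 4.490 / 7 = 0.6414%
Sample σ = √[Σ(r − μ)² / 6] = √[11.3171 / 6] = √1.8862 = 1.3734%
VaR = −(μ − z·σ) = −(0.6414 − 2.326 × 1.3734) = −(-2.5531) = 2.5531%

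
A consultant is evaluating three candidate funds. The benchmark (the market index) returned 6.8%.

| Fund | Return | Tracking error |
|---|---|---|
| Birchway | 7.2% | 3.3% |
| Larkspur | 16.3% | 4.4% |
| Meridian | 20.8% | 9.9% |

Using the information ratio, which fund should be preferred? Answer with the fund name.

Larkspur

Birchway: IR = (7.2% − 6.8%) / 3.3% = 0.121
Larkspur: IR = (16.3% − 6.8%) / 4.4% = 2.159
Meridian: IR = (20.8% − 6.8%) / 9.9% = 1.414
Highest: Larkspur (2.159).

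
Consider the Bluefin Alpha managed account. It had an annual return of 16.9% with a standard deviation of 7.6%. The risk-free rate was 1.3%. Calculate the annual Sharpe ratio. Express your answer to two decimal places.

Sharpe = (Rp − Rf) / σp = (16.9% − 1.3%) / 7.6% = 15.60% / 7.6% = 2.0526

2.05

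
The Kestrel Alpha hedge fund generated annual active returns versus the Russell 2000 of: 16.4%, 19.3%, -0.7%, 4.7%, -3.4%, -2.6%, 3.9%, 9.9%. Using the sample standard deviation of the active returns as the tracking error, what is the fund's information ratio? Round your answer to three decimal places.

r̄ = (16.4 + 19.3 − 0.7 + 4.7 − 3.4 − 2.6 + 3.9 + 9.9) / 8 = 5.9375%
Σ(r − r̄)² = 513.5388; sample σ = √(513.5388/7) = 8.5652%
IR = r̄ / tracking error = 5.9375 / 8.5652 = 0.6932

0.693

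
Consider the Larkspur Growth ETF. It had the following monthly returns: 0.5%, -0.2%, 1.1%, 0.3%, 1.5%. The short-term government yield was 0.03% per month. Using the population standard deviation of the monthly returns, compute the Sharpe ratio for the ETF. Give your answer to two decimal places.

1.02

r̄ = (0.5 − 0.2 + 1.1 + 0.3 + 1.5) / 5 = 3.20 / 5 = 0.6400%
Population std dev = √[1.7920 / 5] = 0.5987%
Sharpe = (r̄ − rf) / σ = (0.6400 − 0.03) / 0.5987 = 0.6100 / 0.5987 = 1.0189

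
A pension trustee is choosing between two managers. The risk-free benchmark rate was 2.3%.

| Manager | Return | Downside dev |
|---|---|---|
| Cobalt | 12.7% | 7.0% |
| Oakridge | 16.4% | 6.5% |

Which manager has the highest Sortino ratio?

Oakridge

Cobalt: Sortino ratio = (12.7% − 2.3%) / 7.0% = 1.486
Oakridge: Sortino ratio = (16.4% − 2.3%) / 6.5% = 2.169
Highest: Oakridge (2.169).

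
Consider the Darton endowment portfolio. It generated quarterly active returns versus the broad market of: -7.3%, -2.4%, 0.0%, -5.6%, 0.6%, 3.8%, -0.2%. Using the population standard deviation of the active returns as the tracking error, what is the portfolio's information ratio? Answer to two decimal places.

-0.45

r̄ = (-7.3 − 2.4 + 0 − 5.6 + 0.6 + 3.8 − 0.2) / 7 = -11.10 / 7 = -1.5857%
Σ(r − r̄)² = (-7.3 − (-1.5857))² + (-2.4 − (-1.5857))² + … = 87.6486
population σ = √(87.6486 / 7) = √12.5212 = 3.5385%
IR = r̄ / tracking error = -1.5857 / 3.5385 = -0.4481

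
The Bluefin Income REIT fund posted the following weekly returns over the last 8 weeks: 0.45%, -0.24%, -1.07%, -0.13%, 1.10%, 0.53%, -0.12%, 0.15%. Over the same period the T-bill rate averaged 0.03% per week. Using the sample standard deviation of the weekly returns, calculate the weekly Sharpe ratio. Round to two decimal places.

r̄ = (0.45 − 0.24 − 1.07 − 0.13 + 1.1 + 0.53 − 0.12 + 0.15) / 8 = 0.0838%
Sample σ = √[Σ(r − r̄)² / 7] = √[2.8936 / 7] = √0.4134 = 0.6430%
Sharpe = (r̄ − rf) / σ = (0.0838 − 0.03) / 0.6430 = 0.0538 / 0.6430 = 0.0837

0.08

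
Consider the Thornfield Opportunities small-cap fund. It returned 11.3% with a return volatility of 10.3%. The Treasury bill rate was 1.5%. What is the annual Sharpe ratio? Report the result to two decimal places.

Sharpe = (Rp − Rf) / σp = (11.3% − 1.5%) / 10.3% = 9.80% / 10.3% = 0.9515

0.95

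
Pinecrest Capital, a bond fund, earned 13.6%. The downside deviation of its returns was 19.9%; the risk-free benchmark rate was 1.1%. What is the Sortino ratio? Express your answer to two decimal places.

0.63

Sortino = (Rp − Rf) / σd = (13.6% − 1.1%) / 19.9% = 12.50% / 19.9% = 0.6281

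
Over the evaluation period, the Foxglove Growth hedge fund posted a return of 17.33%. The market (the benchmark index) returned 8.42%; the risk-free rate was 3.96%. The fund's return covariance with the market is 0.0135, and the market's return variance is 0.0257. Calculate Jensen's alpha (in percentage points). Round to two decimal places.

β = Cov / Var = 0.0135 / 0.0257 = 0.5253
E[R] = Rf + β(Rm − Rf) = 3.96% + 0.5253 × (8.42% − 3.96%) = 6.3028%
α = Rp − E[R] = 17.33% − 6.3028% = 11.0272

11.03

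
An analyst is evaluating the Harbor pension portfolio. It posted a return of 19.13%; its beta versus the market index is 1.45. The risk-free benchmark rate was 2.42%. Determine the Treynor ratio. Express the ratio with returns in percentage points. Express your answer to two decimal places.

Treynor = (Rp − Rf) / β = (19.13% − 2.42%) / 1.45 = 16.71 / 1.45 = 11.5241

11.52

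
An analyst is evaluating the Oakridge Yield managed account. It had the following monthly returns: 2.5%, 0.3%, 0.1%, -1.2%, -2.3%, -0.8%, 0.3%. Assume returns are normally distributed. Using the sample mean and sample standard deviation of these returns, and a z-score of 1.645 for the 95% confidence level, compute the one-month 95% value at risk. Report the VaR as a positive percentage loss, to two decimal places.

2.64

r̄ = (2.5 + 0.3 + 0.1 − 1.2 − 2.3 − 0.8 + 0.3) / 7 = -0.1571%
Σ(r − r̄)² = 13.6371; sample σ = √(13.6371/6) = 1.5076%
VaR = −(r̄ − z·σ) = −(-0.1571 − 1.645 × 1.5076) = −(-2.6371) = 2.6371%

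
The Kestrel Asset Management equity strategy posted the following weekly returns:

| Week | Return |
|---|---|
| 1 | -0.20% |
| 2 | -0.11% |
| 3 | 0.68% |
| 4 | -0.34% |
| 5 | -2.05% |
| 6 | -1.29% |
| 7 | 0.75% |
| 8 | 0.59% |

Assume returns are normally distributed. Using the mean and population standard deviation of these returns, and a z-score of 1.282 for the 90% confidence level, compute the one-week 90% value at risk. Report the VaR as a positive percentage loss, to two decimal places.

μ = (-0.2 − 0.11 + 0.68 − 0.34 − 2.05 − 1.29 + 0.75 + 0.59) / 8 = -1.970 / 8 = -0.2463%
Population σ = √[Σ(r − μ)² / 8] = √[6.9222 / 8] = √0.8653 = 0.9302%
VaR = −(μ − z·σ) = −(-0.2463 − 1.282 × 0.9302) = −(-1.4388) = 1.4388%

1.44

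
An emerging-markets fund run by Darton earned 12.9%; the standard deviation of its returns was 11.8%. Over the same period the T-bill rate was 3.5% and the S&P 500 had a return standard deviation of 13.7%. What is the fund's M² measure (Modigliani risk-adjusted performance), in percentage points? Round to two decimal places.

Sharpe = (Rp − Rf) / σp = (12.9% − 3.5%) / 11.8% = 0.7966
M² = Rf + Sharpe × σm = 3.5% + 0.7966 × 13.7% = 14.4134%

14.41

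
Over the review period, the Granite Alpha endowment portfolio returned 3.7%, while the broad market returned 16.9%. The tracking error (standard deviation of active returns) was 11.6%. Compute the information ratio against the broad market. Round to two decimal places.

IR = (Rp − Rb) / TE = (3.7% − 16.9%) / 11.6% = -13.20% / 11.6% = -1.1379

-1.14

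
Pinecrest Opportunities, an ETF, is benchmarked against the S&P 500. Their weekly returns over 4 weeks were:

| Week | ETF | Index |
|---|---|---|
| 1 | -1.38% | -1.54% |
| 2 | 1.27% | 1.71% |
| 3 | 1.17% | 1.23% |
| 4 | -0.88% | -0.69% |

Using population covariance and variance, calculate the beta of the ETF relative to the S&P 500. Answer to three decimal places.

r̄p = 0.0450%,  r̄m = 0.1775%
Cov = Σ(rp − r̄p)(rm − r̄m) / 4 = 1.5778
Var(rm) = Σ(rm − r̄m)² / 4 = 1.7897
β = Cov / Var = 1.5778 / 1.7897 = 0.8816

0.882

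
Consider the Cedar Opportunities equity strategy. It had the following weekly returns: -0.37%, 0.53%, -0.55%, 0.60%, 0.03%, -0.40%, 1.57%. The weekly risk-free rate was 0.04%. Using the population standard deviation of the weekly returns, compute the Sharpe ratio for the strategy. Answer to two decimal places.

r̄ = (-0.37 + 0.53 − 0.55 + 0.6 + 0.03 − 0.4 + 1.57) / 7 = 1.410 / 7 = 0.2014%
Σ(r − r̄)² = (-0.37 − 0.2014)² + (0.53 − 0.2014)² + … = 3.4221
population σ = √(3.4221 / 7) = √0.4889 = 0.6992%
Sharpe = (r̄ − rf) / σ = (0.2014 − 0.04) / 0.6992 = 0.1614 / 0.6992 = 0.2308

0.23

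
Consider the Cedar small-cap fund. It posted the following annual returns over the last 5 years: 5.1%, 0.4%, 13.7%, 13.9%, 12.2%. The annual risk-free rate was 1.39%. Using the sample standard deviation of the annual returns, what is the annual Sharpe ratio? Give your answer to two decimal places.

1.27

r̄ = (5.1 + 0.4 + 13.7 + 13.9 + 12.2) / 5 = 45.30 / 5 = 9.0600%
Σ(r − r̄)² = (5.1 − 9.0600)² + (0.4 − 9.0600)² + (13.7 − 9.0600)² + … = 145.4920
sample σ = √(145.4920 / 4) = √36.3730 = 6.0310%
Sharpe = (r̄ − rf) / σ = (9.0600 − 1.39) / 6.0310 = 7.6700 / 6.0310 = 1.2718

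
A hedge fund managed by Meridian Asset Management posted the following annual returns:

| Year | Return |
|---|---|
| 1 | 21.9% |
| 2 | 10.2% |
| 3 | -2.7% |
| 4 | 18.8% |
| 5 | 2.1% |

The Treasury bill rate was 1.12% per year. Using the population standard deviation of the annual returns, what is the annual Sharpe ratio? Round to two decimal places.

r̄ = (21.9 + 10.2 − 2.7 + 18.8 + 2.1) / 5 = 50.30 / 5 = 10.0600%
Σ(r − r̄)² = (21.9 − 10.0600)² + (10.2 − 10.0600)² + (-2.7 − 10.0600)² + … = 442.7720
population σ = √(442.7720 / 5) = √88.5544 = 9.4103%
Sharpe = (r̄ − rf) / σ = (10.0600 − 1.12) / 9.4103 = 8.9400 / 9.4103 = 0.9500

0.95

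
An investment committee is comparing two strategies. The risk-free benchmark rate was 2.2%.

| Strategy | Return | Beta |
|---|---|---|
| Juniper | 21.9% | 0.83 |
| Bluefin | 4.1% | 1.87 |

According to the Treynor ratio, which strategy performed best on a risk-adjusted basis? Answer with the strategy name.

Juniper: Treynor = (21.9% − 2.2%) / 0.83 = 23.735
Bluefin: Treynor = (4.1% − 2.2%) / 1.87 = 1.016
Highest: Juniper (23.735).

Juniper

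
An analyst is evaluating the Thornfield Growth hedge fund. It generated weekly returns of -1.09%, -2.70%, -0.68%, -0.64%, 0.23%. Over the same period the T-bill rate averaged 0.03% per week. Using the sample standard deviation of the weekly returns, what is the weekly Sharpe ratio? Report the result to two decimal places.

-0.93

Mean return r̄ = -4.880 / 5 = -0.9760%
Sample σ = √[Σ(r − r̄)² / 4] = √[4.6401 / 4] = √1.1600 = 1.0770%
Sharpe = (r̄ − rf) / σ = (-0.9760 − 0.03) / 1.0770 = -1.0060 / 1.0770 = -0.9341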